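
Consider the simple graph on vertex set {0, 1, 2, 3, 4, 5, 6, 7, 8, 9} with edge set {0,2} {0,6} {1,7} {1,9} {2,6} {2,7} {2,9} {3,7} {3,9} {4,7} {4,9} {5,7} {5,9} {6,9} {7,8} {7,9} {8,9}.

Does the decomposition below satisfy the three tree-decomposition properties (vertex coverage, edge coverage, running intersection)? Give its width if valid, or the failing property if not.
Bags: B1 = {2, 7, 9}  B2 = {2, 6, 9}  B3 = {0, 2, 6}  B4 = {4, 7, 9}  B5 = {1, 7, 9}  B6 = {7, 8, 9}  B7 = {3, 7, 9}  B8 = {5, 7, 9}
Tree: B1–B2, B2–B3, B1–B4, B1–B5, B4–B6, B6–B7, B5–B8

Vertex coverage: the bags together contain {0, 1, 2, 3, 4, 5, 6, 7, 8, 9}, the full vertex set. Edge coverage: each edge of G has both endpoints in at least one bag. Running intersection: for every vertex, the bags containing it form a connected subtree. All three properties hold, so this is a valid tree decomposition of width max|bag| − 1 = 2, and hence tw(G) ≤ 2.

Yes; width 2.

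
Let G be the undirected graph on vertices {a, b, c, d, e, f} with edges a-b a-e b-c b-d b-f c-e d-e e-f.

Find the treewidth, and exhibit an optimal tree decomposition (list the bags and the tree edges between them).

Every bag has size at most 3, so the width is 3 − 1 = 2 and tw(G) ≤ 2. The edges b–f–e–d–b form a cycle, so G is not a tree and its treewidth is at least 2. Combining the bounds, tw(G) = 2.

Treewidth 2.
One such decomposition:
Bags: B1 = {b, e, f}  B2 = {b, d, e}  B3 = {a, b, e}  B4 = {b, c, e}
Tree: B1–B2, B2–B3, B3–B4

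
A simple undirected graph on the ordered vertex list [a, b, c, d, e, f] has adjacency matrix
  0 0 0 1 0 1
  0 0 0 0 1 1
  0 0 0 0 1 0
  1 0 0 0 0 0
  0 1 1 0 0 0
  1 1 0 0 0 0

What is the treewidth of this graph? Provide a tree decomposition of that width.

Every bag has size at most 2, so the width is 2 − 1 = 1 and tw(G) ≤ 1. G has an edge, so its treewidth is at least 1. Combining the bounds, tw(G) = 1.

Treewidth 1.
Bags: B1 = {a, f}  B2 = {b, f}  B3 = {a, d}  B4 = {b, e}  B5 = {c, e}
Tree: B1–B2, B1–B3, B2–B4, B4–B5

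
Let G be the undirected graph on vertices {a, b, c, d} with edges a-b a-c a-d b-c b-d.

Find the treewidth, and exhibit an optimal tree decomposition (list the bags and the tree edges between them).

Treewidth 2.
Bags: B1 = {a, b, c}  B2 = {a, b, d}
Tree: B1–B2

Every bag has size at most 3, so the width is 3 − 1 = 2 and tw(G) ≤ 2. On the other hand G contains the 3-clique {a, b, d}. A clique must lie in a single bag of any decomposition, so no decomposition can have width below 2. Combining the bounds, tw(G) = 2.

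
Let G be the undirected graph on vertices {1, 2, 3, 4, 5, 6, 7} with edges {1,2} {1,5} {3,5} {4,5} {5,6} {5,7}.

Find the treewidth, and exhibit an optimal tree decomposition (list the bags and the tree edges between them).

Treewidth 1.
One such decomposition:
Bags: B1 = {1, 5}  B2 = {1, 2}  B3 = {4, 5}  B4 = {5, 7}  B5 = {3, 5}  B6 = {5, 6}
Tree: B1–B2, B1–B3, B3–B4, B1–B5, B3–B6

The largest bag has 2 vertices, giving width 1; this decomposition certifies tw(G) ≤ 1. Any graph with an edge has treewidth ≥ 1, and G has the edge 1–5. Hence tw(G) = 1 exactly.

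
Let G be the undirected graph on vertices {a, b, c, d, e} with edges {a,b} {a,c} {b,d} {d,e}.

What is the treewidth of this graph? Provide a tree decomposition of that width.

Every bag has size at most 2, so the width is 2 − 1 = 1 and tw(G) ≤ 1. Since G has at least one edge (e.g. e–d), it is not an edgeless graph, so tw(G) ≥ 1. Combining the bounds, tw(G) = 1.

Treewidth 1.
Bags: B1 = {d, e}  B2 = {b, d}  B3 = {a, b}  B4 = {a, c}
Tree: B1–B2, B2–B3, B3–B4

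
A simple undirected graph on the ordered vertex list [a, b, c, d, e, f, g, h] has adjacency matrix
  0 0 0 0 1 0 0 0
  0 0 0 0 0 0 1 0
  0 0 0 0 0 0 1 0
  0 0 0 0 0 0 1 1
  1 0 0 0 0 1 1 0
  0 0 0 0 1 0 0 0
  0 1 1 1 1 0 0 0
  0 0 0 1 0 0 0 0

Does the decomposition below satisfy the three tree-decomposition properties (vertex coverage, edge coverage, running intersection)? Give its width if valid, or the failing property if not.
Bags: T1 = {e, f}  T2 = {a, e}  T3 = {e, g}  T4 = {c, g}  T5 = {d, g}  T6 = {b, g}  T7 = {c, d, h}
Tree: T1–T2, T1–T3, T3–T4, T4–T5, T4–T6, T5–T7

A tree decomposition must satisfy three properties: every vertex lies in some bag; for every edge, both endpoints lie together in some bag; and for every vertex, the bags containing it form a connected subtree. Here bags containing vertex c are not connected in the tree, so the decomposition is invalid.

No — bags containing vertex c are not connected in the tree.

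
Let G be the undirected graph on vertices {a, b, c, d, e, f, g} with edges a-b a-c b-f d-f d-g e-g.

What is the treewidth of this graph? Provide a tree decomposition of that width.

The largest bag has 2 vertices, giving width 1; this decomposition certifies tw(G) ≤ 1. Since G has at least one edge (e.g. c–a), it is not an edgeless graph, so tw(G) ≥ 1. Combining the bounds, tw(G) = 1.

Treewidth 1.
One optimal decomposition is:
Bags: B1 = {a, c}  B2 = {a, b}  B3 = {b, f}  B4 = {d, f}  B5 = {d, g}  B6 = {e, g}
Tree: B1–B2, B2–B3, B3–B4, B4–B5, B5–B6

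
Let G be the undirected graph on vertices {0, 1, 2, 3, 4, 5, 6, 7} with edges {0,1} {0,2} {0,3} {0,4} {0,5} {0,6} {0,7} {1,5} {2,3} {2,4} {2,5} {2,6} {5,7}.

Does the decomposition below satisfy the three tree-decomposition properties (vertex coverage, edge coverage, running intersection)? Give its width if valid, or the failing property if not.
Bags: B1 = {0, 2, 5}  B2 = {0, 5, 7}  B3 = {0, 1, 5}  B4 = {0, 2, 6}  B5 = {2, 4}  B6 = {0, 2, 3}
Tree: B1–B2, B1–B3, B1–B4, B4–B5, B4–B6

No — edge (0,4) lies in no bag.

A tree decomposition must satisfy three properties: every vertex lies in some bag; for every edge, both endpoints lie together in some bag; and for every vertex, the bags containing it form a connected subtree. Here edge (0,4) lies in no bag, so the decomposition is invalid.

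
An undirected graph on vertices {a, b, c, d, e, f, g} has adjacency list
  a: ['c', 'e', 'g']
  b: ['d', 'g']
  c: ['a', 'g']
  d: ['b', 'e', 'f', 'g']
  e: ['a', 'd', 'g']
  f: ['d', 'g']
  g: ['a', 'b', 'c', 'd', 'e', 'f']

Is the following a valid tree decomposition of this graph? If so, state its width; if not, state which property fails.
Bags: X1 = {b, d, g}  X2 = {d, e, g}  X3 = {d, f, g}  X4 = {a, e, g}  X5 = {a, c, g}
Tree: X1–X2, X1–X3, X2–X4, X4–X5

Checking the three conditions: (i) the bags cover all of {a, b, c, d, e, f, g}; (ii) for each edge, some bag contains both endpoints; (iii) the bags containing any fixed vertex form a subtree. All hold, so the decomposition is valid with width 3 − 1 = 2.

Yes; width 2.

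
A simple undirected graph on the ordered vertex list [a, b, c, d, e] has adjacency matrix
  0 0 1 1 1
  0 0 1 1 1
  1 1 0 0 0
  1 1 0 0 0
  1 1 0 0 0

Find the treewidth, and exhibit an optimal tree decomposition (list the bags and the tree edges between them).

Treewidth 2.
One optimal decomposition is:
Bags: B1 = {a, b, d}  B2 = {a, b, c}  B3 = {a, b, e}
Tree: B1–B2, B2–B3

The largest bag has 3 vertices, giving width 2; this decomposition certifies tw(G) ≤ 2. The edges d–b–c–a–d form a cycle, so G is not a tree and its treewidth is at least 2. The upper and lower bounds meet at 2, so that is the treewidth.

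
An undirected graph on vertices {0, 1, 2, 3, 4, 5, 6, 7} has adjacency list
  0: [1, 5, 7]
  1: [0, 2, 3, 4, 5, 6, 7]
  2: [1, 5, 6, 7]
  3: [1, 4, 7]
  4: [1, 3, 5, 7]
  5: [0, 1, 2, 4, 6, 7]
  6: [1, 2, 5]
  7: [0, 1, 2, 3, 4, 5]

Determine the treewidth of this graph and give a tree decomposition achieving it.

Treewidth 3.
Bags: B1 = {1, 2, 5, 7}  B2 = {1, 4, 5, 7}  B3 = {1, 2, 5, 6}  B4 = {0, 1, 5, 7}  B5 = {1, 3, 4, 7}
Tree: B1–B2, B1–B3, B2–B4, B2–B5

Each bag holds 4 vertices, so the decomposition has width 3, which upper-bounds the treewidth. For the lower bound, the 4 vertices {1, 3, 4, 7} are pairwise adjacent, and any tree decomposition puts a clique entirely inside one bag — forcing width ≥ 3. Therefore the treewidth is 3.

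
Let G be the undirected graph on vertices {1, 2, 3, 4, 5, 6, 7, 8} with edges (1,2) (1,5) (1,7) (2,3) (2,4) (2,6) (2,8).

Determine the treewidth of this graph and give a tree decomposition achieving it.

Every bag has size at most 2, so the width is 2 − 1 = 1 and tw(G) ≤ 1. Any graph with an edge has treewidth ≥ 1, and G has the edge 2–8. Combining the bounds, tw(G) = 1.

Treewidth 1.
One such decomposition:
Bags: B1 = {2, 8}  B2 = {1, 2}  B3 = {1, 7}  B4 = {2, 3}  B5 = {1, 5}  B6 = {2, 6}  B7 = {2, 4}
Tree: B1–B2, B2–B3, B1–B4, B2–B5, B4–B6, B1–B7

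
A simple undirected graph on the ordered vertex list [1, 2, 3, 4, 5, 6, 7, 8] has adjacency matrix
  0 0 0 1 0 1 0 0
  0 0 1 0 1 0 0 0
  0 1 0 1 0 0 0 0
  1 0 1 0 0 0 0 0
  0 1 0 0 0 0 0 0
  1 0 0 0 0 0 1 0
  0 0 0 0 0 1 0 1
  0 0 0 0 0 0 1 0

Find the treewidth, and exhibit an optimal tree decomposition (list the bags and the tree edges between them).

Treewidth 1.
One optimal decomposition is:
Bags: B1 = {7, 8}  B2 = {6, 7}  B3 = {1, 6}  B4 = {1, 4}  B5 = {3, 4}  B6 = {2, 3}  B7 = {2, 5}
Tree: B1–B2, B2–B3, B3–B4, B4–B5, B5–B6, B6–B7

The largest bag has 2 vertices, giving width 1; this decomposition certifies tw(G) ≤ 1. Since G has at least one edge (e.g. 8–7), it is not an edgeless graph, so tw(G) ≥ 1. Combining the bounds, tw(G) = 1.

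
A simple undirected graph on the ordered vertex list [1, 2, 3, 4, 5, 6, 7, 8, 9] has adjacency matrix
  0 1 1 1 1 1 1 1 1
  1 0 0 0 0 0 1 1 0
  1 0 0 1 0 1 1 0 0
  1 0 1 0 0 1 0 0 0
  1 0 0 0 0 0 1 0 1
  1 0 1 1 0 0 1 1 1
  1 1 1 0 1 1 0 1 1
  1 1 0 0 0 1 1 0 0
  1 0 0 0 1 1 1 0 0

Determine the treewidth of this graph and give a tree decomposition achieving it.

Each bag holds 4 vertices, so the decomposition has width 3, which upper-bounds the treewidth. Conversely, {1, 3, 4, 6} is a clique of size 4, and the vertices of any clique must share a bag in every tree decomposition; so some bag has ≥ 4 vertices and tw(G) ≥ 3. Hence tw(G) = 3 exactly.

Treewidth 3.
One optimal decomposition is:
Bags: B1 = {1, 3, 6, 7}  B2 = {1, 6, 7, 9}  B3 = {1, 6, 7, 8}  B4 = {1, 2, 7, 8}  B5 = {1, 3, 4, 6}  B6 = {1, 5, 7, 9}
Tree: B1–B2, B1–B3, B3–B4, B1–B5, B2–B6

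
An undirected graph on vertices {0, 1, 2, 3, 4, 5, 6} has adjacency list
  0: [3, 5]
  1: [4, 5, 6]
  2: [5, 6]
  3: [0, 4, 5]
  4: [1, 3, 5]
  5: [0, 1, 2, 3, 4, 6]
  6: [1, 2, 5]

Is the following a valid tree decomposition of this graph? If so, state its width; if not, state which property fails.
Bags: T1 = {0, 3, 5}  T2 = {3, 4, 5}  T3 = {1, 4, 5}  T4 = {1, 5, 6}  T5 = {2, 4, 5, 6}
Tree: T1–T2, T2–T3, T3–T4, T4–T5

A tree decomposition must satisfy three properties: every vertex lies in some bag; for every edge, both endpoints lie together in some bag; and for every vertex, the bags containing it form a connected subtree. Here bags containing vertex 4 are not connected in the tree, so the decomposition is invalid.

No — bags containing vertex 4 are not connected in the tree.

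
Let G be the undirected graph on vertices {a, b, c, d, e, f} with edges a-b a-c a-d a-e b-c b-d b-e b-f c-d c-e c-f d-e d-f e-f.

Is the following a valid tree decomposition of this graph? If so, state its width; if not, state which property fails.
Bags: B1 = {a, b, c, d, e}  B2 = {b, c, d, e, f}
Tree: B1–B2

Yes; width 4.

Every vertex of G appears in some bag (union = {a, b, c, d, e, f}); every edge is covered by a bag; and for each vertex v the set of bags containing v is connected in the bag tree. The decomposition is therefore valid. The largest bag has 5 vertices, so the width is 4.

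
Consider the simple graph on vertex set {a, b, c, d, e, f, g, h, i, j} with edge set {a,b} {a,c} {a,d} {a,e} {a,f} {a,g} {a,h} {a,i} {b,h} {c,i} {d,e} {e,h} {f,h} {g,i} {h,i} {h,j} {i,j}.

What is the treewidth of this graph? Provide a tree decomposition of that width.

Treewidth 2.
One optimal decomposition is:
Bags: B1 = {a, c, i}  B2 = {a, h, i}  B3 = {a, e, h}  B4 = {h, i, j}  B5 = {a, f, h}  B6 = {a, d, e}  B7 = {a, g, i}  B8 = {a, b, h}
Tree: B1–B2, B2–B3, B2–B4, B3–B5, B3–B6, B1–B7, B3–B8

Every bag has size at most 3, so the width is 3 − 1 = 2 and tw(G) ≤ 2. For the lower bound, the 3 vertices {h, i, j} are pairwise adjacent, and any tree decomposition puts a clique entirely inside one bag — forcing width ≥ 2. The upper and lower bounds meet at 2, so that is the treewidth.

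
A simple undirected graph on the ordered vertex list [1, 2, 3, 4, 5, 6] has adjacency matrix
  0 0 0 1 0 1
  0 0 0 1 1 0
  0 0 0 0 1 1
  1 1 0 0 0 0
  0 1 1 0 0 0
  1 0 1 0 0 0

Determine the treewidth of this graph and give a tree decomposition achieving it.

Treewidth 2.
Bags: B1 = {2, 4, 5}  B2 = {1, 4, 5}  B3 = {1, 5, 6}  B4 = {3, 5, 6}
Tree: B1–B2, B2–B3, B3–B4

Each bag holds 3 vertices, so the decomposition has width 2, which upper-bounds the treewidth. The edges 5–2–4–1–6–3–5 form a cycle, so G is not a tree and its treewidth is at least 2. Combining the bounds, tw(G) = 2.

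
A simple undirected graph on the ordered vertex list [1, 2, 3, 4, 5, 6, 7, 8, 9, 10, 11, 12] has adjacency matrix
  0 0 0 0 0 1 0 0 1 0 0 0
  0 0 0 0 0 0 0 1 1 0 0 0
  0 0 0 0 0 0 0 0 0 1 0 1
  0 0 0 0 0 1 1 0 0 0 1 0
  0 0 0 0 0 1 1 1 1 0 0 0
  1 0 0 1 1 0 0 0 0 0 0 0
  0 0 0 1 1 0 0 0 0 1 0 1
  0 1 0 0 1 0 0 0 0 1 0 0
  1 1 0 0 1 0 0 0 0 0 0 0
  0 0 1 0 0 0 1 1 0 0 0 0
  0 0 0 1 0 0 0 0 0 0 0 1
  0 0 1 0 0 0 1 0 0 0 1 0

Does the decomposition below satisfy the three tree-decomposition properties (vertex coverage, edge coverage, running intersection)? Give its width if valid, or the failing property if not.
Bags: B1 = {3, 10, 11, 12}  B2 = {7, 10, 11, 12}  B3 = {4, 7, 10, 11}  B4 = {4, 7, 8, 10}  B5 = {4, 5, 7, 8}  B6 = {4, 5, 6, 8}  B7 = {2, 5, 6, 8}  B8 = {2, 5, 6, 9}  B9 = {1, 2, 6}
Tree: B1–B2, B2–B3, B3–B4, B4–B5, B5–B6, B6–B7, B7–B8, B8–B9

No — edge (9,1) lies in no bag.

A tree decomposition must satisfy three properties: every vertex lies in some bag; for every edge, both endpoints lie together in some bag; and for every vertex, the bags containing it form a connected subtree. Here edge (9,1) lies in no bag, so the decomposition is invalid.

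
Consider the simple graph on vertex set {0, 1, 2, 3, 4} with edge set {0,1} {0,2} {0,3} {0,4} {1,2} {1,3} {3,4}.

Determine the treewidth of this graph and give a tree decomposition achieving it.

Treewidth 2.
Bags: B1 = {0, 3, 4}  B2 = {0, 1, 3}  B3 = {0, 1, 2}
Tree: B1–B2, B2–B3

Each bag holds 3 vertices, so the decomposition has width 2, which upper-bounds the treewidth. Conversely, {0, 1, 2} is a clique of size 3, and the vertices of any clique must share a bag in every tree decomposition; so some bag has ≥ 3 vertices and tw(G) ≥ 2. The upper and lower bounds meet at 2, so that is the treewidth.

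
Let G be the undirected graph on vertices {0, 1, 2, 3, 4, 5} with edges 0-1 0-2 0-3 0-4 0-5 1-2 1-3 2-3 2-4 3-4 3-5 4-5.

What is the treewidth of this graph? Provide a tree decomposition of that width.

Every bag has size at most 4, so the width is 4 − 1 = 3 and tw(G) ≤ 3. Conversely, {0, 1, 2, 3} is a clique of size 4, and the vertices of any clique must share a bag in every tree decomposition; so some bag has ≥ 4 vertices and tw(G) ≥ 3. Combining the bounds, tw(G) = 3.

Treewidth 3.
Bags: B1 = {0, 2, 3, 4}  B2 = {0, 3, 4, 5}  B3 = {0, 1, 2, 3}
Tree: B1–B2, B1–B3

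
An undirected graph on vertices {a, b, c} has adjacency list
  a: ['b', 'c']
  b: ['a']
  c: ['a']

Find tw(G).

A width-1 tree decomposition is:
Bags: B1 = {a, b}  B2 = {a, c}
Tree: B1–B2
The largest bag has 2 vertices, giving width 1; this decomposition certifies tw(G) ≤ 1. G has an edge, so its treewidth is at least 1. Hence tw(G) = 1 exactly.

1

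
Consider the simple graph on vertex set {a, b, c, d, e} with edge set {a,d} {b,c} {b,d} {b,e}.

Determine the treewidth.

1

A width-1 tree decomposition is:
Bags: B1 = {b, e}  B2 = {b, d}  B3 = {a, d}  B4 = {b, c}
Tree: B1–B2, B2–B3, B1–B4
The largest bag has 2 vertices, giving width 1; this decomposition certifies tw(G) ≤ 1. G has an edge, so its treewidth is at least 1. Hence tw(G) = 1 exactly.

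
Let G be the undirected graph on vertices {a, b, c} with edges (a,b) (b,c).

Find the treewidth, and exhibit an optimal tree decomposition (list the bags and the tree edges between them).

Treewidth 1.
Bags: B1 = {a, b}  B2 = {b, c}
Tree: B1–B2

Every bag has size at most 2, so the width is 2 − 1 = 1 and tw(G) ≤ 1. G has an edge, so its treewidth is at least 1. Hence tw(G) = 1 exactly.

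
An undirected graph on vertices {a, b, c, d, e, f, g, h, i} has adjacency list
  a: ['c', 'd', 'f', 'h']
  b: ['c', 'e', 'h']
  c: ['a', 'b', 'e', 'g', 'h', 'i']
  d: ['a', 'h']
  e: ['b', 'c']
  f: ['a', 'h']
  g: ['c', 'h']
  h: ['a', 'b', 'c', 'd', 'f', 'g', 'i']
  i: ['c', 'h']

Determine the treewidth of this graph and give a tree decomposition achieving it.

Every bag has size at most 3, so the width is 3 − 1 = 2 and tw(G) ≤ 2. For the lower bound, the 3 vertices {b, c, e} are pairwise adjacent, and any tree decomposition puts a clique entirely inside one bag — forcing width ≥ 2. Hence tw(G) = 2 exactly.

Treewidth 2.
One optimal decomposition is:
Bags: B1 = {c, g, h}  B2 = {b, c, h}  B3 = {a, c, h}  B4 = {b, c, e}  B5 = {a, f, h}  B6 = {a, d, h}  B7 = {c, h, i}
Tree: B1–B2, B2–B3, B2–B4, B3–B5, B3–B6, B3–B7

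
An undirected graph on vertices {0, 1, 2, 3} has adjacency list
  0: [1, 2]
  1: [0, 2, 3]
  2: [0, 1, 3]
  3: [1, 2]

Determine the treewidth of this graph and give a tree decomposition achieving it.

Treewidth 2.
Bags: B1 = {0, 1, 2}  B2 = {1, 2, 3}
Tree: B1–B2

Each bag holds 3 vertices, so the decomposition has width 2, which upper-bounds the treewidth. Conversely, {0, 1, 2} is a clique of size 3, and the vertices of any clique must share a bag in every tree decomposition; so some bag has ≥ 3 vertices and tw(G) ≥ 2. The upper and lower bounds meet at 2, so that is the treewidth.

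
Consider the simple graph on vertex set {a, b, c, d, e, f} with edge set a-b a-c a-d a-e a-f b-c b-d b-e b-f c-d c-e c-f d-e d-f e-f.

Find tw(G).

5

A width-5 tree decomposition is:
Bags: B1 = {a, b, c, d, e, f}
Tree: (single bag)
A single bag containing all 6 vertices is trivially a valid decomposition of width 5. Conversely, {a, b, c, d, e, f} is a clique of size 6, and the vertices of any clique must share a bag in every tree decomposition; so some bag has ≥ 6 vertices and tw(G) ≥ 5. Combining the bounds, tw(G) = 5.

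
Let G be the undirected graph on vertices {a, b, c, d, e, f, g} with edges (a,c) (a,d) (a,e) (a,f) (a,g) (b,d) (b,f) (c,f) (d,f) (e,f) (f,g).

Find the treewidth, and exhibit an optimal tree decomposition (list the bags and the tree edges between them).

Every bag has size at most 3, so the width is 3 − 1 = 2 and tw(G) ≤ 2. For the lower bound, the 3 vertices {a, d, f} are pairwise adjacent, and any tree decomposition puts a clique entirely inside one bag — forcing width ≥ 2. Hence tw(G) = 2 exactly.

Treewidth 2.
One optimal decomposition is:
Bags: B1 = {a, d, f}  B2 = {b, d, f}  B3 = {a, c, f}  B4 = {a, f, g}  B5 = {a, e, f}
Tree: B1–B2, B1–B3, B3–B4, B1–B5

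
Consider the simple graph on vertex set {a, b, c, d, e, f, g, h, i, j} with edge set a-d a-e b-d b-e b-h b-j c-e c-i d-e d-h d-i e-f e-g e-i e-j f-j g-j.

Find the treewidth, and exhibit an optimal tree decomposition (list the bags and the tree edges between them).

Every bag has size at most 3, so the width is 3 − 1 = 2 and tw(G) ≤ 2. On the other hand G contains the 3-clique {a, d, e}. A clique must lie in a single bag of any decomposition, so no decomposition can have width below 2. Therefore the treewidth is 2.

Treewidth 2.
One optimal decomposition is:
Bags: B1 = {d, e, i}  B2 = {c, e, i}  B3 = {b, d, e}  B4 = {a, d, e}  B5 = {b, e, j}  B6 = {e, f, j}  B7 = {b, d, h}  B8 = {e, g, j}
Tree: B1–B2, B1–B3, B1–B4, B3–B5, B5–B6, B3–B7, B6–B8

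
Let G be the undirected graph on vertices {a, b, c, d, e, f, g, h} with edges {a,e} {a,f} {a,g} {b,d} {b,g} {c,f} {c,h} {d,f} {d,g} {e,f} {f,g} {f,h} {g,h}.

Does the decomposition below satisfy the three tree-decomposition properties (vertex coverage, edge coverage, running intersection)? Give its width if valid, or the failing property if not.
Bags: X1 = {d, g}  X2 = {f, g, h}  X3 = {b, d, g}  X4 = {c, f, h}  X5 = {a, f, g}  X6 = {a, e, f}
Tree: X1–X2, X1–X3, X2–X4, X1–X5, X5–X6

A tree decomposition must satisfy three properties: every vertex lies in some bag; for every edge, both endpoints lie together in some bag; and for every vertex, the bags containing it form a connected subtree. Here edge (f,d) lies in no bag, so the decomposition is invalid.

No — edge (f,d) lies in no bag.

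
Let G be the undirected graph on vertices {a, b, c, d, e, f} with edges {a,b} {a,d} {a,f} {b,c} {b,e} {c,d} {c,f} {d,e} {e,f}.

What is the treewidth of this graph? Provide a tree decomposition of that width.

Each bag holds 4 vertices, so the decomposition has width 3, which upper-bounds the treewidth. For the lower bound: the 4 vertex sets {e,f}, {a,b}, {d}, {c} are disjoint, each induces a connected subgraph, and every pair is joined by at least one edge of G. Contracting each set to a single vertex therefore yields K_{4} as a minor, and since treewidth is minor-monotone, tw(G) ≥ tw(K_{4}) = 3. Hence tw(G) = 3 exactly.

Treewidth 3.
One optimal decomposition is:
Bags: B1 = {b, d, e, f}  B2 = {a, b, d, f}  B3 = {b, c, d, f}
Tree: B1–B2, B2–B3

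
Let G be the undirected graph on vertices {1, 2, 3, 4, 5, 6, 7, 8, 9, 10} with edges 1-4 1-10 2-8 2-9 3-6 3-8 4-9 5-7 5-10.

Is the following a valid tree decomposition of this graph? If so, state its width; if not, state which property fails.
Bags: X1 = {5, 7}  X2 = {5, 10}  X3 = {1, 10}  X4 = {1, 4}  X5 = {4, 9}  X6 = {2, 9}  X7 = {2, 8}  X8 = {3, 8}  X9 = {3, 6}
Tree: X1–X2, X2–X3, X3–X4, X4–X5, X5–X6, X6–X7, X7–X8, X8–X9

Yes; width 1.

Vertex coverage: the bags together contain {1, 2, 3, 4, 5, 6, 7, 8, 9, 10}, the full vertex set. Edge coverage: each edge of G has both endpoints in at least one bag. Running intersection: for every vertex, the bags containing it form a connected subtree. All three properties hold, so this is a valid tree decomposition of width max|bag| − 1 = 1, and hence tw(G) ≤ 1.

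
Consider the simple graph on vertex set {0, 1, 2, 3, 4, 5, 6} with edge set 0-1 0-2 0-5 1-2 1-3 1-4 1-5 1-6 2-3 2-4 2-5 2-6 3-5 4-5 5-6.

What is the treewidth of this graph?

A width-3 tree decomposition is:
Bags: B1 = {1, 2, 4, 5}  B2 = {1, 2, 3, 5}  B3 = {1, 2, 5, 6}  B4 = {0, 1, 2, 5}
Tree: B1–B2, B1–B3, B1–B4
Every bag has size at most 4, so the width is 4 − 1 = 3 and tw(G) ≤ 3. On the other hand G contains the 4-clique {0, 1, 2, 5}. A clique must lie in a single bag of any decomposition, so no decomposition can have width below 3. Therefore the treewidth is 3.

3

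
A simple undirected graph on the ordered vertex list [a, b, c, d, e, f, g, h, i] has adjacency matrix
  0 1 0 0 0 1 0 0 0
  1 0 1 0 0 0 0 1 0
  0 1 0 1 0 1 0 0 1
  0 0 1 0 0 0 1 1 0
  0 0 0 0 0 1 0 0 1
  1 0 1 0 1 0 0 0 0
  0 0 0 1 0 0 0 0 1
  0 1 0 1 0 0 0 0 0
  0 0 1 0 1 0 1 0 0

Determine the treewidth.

A width-3 tree decomposition is:
Bags: B1 = {a, b, e, f}  B2 = {b, c, e, f}  B3 = {b, c, e, i}  B4 = {b, c, h, i}  B5 = {c, d, h, i}  B6 = {d, g, h, i}
Tree: B1–B2, B2–B3, B3–B4, B4–B5, B5–B6
Every bag has size at most 4, so the width is 4 − 1 = 3 and tw(G) ≤ 3. For the lower bound: the 4 vertex sets {a,e,f}, {b}, {c}, {d,g,h,i} are disjoint, each induces a connected subgraph, and every pair is joined by at least one edge of G. Contracting each set to a single vertex therefore yields K_{4} as a minor, and since treewidth is minor-monotone, tw(G) ≥ tw(K_{4}) = 3. Therefore the treewidth is 3.

3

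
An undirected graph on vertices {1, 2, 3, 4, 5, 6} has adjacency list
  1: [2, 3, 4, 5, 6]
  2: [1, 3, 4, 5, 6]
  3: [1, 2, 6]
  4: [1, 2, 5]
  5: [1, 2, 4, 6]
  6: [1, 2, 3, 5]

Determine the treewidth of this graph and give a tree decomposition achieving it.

Every bag has size at most 4, so the width is 4 − 1 = 3 and tw(G) ≤ 3. For the lower bound, the 4 vertices {1, 2, 3, 6} are pairwise adjacent, and any tree decomposition puts a clique entirely inside one bag — forcing width ≥ 3. The upper and lower bounds meet at 3, so that is the treewidth.

Treewidth 3.
One such decomposition:
Bags: B1 = {1, 2, 5, 6}  B2 = {1, 2, 4, 5}  B3 = {1, 2, 3, 6}
Tree: B1–B2, B1–B3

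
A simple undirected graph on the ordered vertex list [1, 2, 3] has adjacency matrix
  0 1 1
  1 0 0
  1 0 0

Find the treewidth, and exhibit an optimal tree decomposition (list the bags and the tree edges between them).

Every bag has size at most 2, so the width is 2 − 1 = 1 and tw(G) ≤ 1. Since G has at least one edge (e.g. 1–2), it is not an edgeless graph, so tw(G) ≥ 1. Hence tw(G) = 1 exactly.

Treewidth 1.
Bags: B1 = {1, 2}  B2 = {1, 3}
Tree: B1–B2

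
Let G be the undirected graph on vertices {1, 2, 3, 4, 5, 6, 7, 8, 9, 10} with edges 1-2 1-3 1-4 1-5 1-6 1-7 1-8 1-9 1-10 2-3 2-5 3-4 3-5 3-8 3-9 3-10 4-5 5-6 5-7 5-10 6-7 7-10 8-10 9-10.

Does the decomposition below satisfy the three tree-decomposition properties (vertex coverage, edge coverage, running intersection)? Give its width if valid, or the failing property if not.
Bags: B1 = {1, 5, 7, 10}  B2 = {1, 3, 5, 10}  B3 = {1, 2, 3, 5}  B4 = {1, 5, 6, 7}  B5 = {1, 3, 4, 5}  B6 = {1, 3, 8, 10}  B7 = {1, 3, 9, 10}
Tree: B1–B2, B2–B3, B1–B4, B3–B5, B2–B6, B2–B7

Yes; width 3.

Vertex coverage: the bags together contain {1, 2, 3, 4, 5, 6, 7, 8, 9, 10}, the full vertex set. Edge coverage: each edge of G has both endpoints in at least one bag. Running intersection: for every vertex, the bags containing it form a connected subtree. All three properties hold, so this is a valid tree decomposition of width max|bag| − 1 = 3, and hence tw(G) ≤ 3.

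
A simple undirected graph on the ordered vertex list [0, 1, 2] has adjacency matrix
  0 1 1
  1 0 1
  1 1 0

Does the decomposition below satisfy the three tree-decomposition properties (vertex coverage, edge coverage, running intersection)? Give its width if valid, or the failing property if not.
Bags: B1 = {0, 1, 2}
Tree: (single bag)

Yes; width 2.

Checking the three conditions: (i) the bags cover all of {0, 1, 2}; (ii) for each edge, some bag contains both endpoints; (iii) the bags containing any fixed vertex form a subtree. All hold, so the decomposition is valid with width 3 − 1 = 2.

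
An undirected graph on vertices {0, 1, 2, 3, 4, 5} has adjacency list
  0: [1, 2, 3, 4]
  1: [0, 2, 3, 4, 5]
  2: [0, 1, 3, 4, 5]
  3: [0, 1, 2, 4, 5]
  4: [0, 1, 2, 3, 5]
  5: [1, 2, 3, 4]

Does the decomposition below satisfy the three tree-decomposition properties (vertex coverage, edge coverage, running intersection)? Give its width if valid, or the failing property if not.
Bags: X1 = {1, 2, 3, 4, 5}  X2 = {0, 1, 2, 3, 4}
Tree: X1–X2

Vertex coverage: the bags together contain {0, 1, 2, 3, 4, 5}, the full vertex set. Edge coverage: each edge of G has both endpoints in at least one bag. Running intersection: for every vertex, the bags containing it form a connected subtree. All three properties hold, so this is a valid tree decomposition of width max|bag| − 1 = 4, and hence tw(G) ≤ 4.

Yes; width 4.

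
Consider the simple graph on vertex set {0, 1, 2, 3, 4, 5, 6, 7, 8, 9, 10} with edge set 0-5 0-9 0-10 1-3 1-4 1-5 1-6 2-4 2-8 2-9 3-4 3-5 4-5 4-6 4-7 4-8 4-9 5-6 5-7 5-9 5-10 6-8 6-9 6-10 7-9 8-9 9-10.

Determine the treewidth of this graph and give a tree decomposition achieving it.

Treewidth 3.
One such decomposition:
Bags: B1 = {1, 4, 5, 6}  B2 = {4, 5, 6, 9}  B3 = {4, 6, 8, 9}  B4 = {2, 4, 8, 9}  B5 = {5, 6, 9, 10}  B6 = {4, 5, 7, 9}  B7 = {0, 5, 9, 10}  B8 = {1, 3, 4, 5}
Tree: B1–B2, B2–B3, B3–B4, B2–B5, B2–B6, B5–B7, B1–B8

The largest bag has 4 vertices, giving width 3; this decomposition certifies tw(G) ≤ 3. For the lower bound, the 4 vertices {0, 5, 9, 10} are pairwise adjacent, and any tree decomposition puts a clique entirely inside one bag — forcing width ≥ 3. Combining the bounds, tw(G) = 3.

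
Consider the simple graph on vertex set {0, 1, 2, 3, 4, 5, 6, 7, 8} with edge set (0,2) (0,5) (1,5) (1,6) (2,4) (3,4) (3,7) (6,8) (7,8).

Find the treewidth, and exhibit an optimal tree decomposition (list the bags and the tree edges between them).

Treewidth 2.
Bags: B1 = {0, 2, 5}  B2 = {2, 4, 5}  B3 = {3, 4, 5}  B4 = {3, 5, 7}  B5 = {5, 7, 8}  B6 = {5, 6, 8}  B7 = {1, 5, 6}
Tree: B1–B2, B2–B3, B3–B4, B4–B5, B5–B6, B6–B7

Each bag holds 3 vertices, so the decomposition has width 2, which upper-bounds the treewidth. The edges 5–0–2–4–3–7–8–6–1–5 form a cycle, so G is not a tree and its treewidth is at least 2. Hence tw(G) = 2 exactly.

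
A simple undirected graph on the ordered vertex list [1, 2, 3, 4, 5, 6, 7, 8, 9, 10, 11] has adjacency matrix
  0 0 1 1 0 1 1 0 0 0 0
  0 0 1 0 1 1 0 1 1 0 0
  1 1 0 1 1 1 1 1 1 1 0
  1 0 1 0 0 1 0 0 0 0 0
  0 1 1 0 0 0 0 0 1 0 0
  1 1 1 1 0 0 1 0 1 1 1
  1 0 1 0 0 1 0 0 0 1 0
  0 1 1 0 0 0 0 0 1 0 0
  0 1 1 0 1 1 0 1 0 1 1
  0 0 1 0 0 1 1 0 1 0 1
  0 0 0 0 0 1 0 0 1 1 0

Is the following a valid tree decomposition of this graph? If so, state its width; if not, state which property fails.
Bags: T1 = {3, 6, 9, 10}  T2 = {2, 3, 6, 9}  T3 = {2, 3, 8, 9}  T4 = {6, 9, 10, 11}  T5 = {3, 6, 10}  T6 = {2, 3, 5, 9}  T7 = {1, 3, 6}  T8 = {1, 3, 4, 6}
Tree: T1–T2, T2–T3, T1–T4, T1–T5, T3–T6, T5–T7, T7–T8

A tree decomposition must satisfy three properties: every vertex lies in some bag; for every edge, both endpoints lie together in some bag; and for every vertex, the bags containing it form a connected subtree. Here vertex 7 appears in no bag, so the decomposition is invalid.

No — vertex 7 appears in no bag.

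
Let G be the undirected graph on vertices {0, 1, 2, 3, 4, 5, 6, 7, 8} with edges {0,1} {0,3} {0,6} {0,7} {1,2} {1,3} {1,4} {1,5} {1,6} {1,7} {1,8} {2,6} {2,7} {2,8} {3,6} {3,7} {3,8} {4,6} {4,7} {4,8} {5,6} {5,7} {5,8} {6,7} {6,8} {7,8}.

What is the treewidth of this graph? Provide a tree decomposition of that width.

Each bag holds 5 vertices, so the decomposition has width 4, which upper-bounds the treewidth. Conversely, {0, 1, 3, 6, 7} is a clique of size 5, and the vertices of any clique must share a bag in every tree decomposition; so some bag has ≥ 5 vertices and tw(G) ≥ 4. Hence tw(G) = 4 exactly.

Treewidth 4.
One such decomposition:
Bags: B1 = {1, 5, 6, 7, 8}  B2 = {1, 3, 6, 7, 8}  B3 = {1, 4, 6, 7, 8}  B4 = {0, 1, 3, 6, 7}  B5 = {1, 2, 6, 7, 8}
Tree: B1–B2, B1–B3, B2–B4, B1–B5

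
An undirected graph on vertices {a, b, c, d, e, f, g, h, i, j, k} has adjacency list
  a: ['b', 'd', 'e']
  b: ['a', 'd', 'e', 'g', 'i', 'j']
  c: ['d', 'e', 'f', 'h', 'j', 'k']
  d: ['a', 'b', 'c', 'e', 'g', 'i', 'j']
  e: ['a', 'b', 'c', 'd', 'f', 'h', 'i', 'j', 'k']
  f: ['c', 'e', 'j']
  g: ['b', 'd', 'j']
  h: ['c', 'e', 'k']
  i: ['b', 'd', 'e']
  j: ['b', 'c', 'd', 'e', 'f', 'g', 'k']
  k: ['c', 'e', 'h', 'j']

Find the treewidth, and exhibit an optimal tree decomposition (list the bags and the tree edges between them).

Treewidth 3.
Bags: B1 = {b, d, e, j}  B2 = {c, d, e, j}  B3 = {c, e, j, k}  B4 = {c, e, f, j}  B5 = {c, e, h, k}  B6 = {a, b, d, e}  B7 = {b, d, g, j}  B8 = {b, d, e, i}
Tree: B1–B2, B2–B3, B3–B4, B3–B5, B1–B6, B1–B7, B6–B8

Every bag has size at most 4, so the width is 4 − 1 = 3 and tw(G) ≤ 3. Conversely, {b, d, g, j} is a clique of size 4, and the vertices of any clique must share a bag in every tree decomposition; so some bag has ≥ 4 vertices and tw(G) ≥ 3. Therefore the treewidth is 3.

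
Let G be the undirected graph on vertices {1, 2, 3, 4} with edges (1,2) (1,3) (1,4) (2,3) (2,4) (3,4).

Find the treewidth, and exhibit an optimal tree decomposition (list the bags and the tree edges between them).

With just one bag of size 4, the width is 4 − 1 = 3, so tw(G) ≤ 3. For the lower bound, the 4 vertices {1, 2, 3, 4} are pairwise adjacent, and any tree decomposition puts a clique entirely inside one bag — forcing width ≥ 3. The upper and lower bounds meet at 3, so that is the treewidth.

Treewidth 3.
Bags: B1 = {1, 2, 3, 4}
Tree: (single bag)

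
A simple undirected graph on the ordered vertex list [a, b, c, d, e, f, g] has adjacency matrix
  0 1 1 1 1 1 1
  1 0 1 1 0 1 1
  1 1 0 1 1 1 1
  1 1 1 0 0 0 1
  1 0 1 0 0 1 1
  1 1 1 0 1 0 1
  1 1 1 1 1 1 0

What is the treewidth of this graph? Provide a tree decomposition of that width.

The largest bag has 5 vertices, giving width 4; this decomposition certifies tw(G) ≤ 4. Conversely, {a, b, c, d, g} is a clique of size 5, and the vertices of any clique must share a bag in every tree decomposition; so some bag has ≥ 5 vertices and tw(G) ≥ 4. Therefore the treewidth is 4.

Treewidth 4.
One such decomposition:
Bags: B1 = {a, b, c, f, g}  B2 = {a, c, e, f, g}  B3 = {a, b, c, d, g}
Tree: B1–B2, B1–B3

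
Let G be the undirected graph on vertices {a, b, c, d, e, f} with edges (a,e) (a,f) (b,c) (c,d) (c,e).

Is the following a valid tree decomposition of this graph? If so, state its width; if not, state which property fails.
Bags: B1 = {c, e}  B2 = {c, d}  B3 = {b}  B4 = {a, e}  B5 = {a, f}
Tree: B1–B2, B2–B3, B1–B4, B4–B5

No — edge (c,b) lies in no bag.

A tree decomposition must satisfy three properties: every vertex lies in some bag; for every edge, both endpoints lie together in some bag; and for every vertex, the bags containing it form a connected subtree. Here edge (c,b) lies in no bag, so the decomposition is invalid.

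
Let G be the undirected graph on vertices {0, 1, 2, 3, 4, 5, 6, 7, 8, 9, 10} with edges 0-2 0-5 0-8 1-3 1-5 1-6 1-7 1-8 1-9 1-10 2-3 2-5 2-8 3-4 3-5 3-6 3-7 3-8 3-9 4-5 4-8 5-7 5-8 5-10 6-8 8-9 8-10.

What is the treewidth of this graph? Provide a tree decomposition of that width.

Treewidth 3.
Bags: B1 = {1, 3, 6, 8}  B2 = {1, 3, 8, 9}  B3 = {1, 3, 5, 8}  B4 = {3, 4, 5, 8}  B5 = {1, 3, 5, 7}  B6 = {2, 3, 5, 8}  B7 = {1, 5, 8, 10}  B8 = {0, 2, 5, 8}
Tree: B1–B2, B1–B3, B3–B4, B3–B5, B4–B6, B3–B7, B6–B8

Every bag has size at most 4, so the width is 4 − 1 = 3 and tw(G) ≤ 3. Conversely, {0, 2, 5, 8} is a clique of size 4, and the vertices of any clique must share a bag in every tree decomposition; so some bag has ≥ 4 vertices and tw(G) ≥ 3. The upper and lower bounds meet at 3, so that is the treewidth.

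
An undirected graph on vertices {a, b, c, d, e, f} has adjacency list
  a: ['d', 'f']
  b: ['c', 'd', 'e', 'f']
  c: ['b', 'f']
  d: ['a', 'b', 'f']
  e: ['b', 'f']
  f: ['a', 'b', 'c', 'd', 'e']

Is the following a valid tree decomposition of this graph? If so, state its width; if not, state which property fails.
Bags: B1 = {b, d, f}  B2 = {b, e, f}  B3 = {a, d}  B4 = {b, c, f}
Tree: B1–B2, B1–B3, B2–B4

No — edge (f,a) lies in no bag.

A tree decomposition must satisfy three properties: every vertex lies in some bag; for every edge, both endpoints lie together in some bag; and for every vertex, the bags containing it form a connected subtree. Here edge (f,a) lies in no bag, so the decomposition is invalid.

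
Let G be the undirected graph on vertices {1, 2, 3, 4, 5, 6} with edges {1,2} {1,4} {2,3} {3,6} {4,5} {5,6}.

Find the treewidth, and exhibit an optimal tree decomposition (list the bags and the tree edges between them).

Treewidth 2.
One optimal decomposition is:
Bags: B1 = {1, 2, 4}  B2 = {2, 4, 5}  B3 = {2, 5, 6}  B4 = {2, 3, 6}
Tree: B1–B2, B2–B3, B3–B4

The largest bag has 3 vertices, giving width 2; this decomposition certifies tw(G) ≤ 2. The edges 2–1–4–5–6–3–2 form a cycle, so G is not a tree and its treewidth is at least 2. Combining the bounds, tw(G) = 2.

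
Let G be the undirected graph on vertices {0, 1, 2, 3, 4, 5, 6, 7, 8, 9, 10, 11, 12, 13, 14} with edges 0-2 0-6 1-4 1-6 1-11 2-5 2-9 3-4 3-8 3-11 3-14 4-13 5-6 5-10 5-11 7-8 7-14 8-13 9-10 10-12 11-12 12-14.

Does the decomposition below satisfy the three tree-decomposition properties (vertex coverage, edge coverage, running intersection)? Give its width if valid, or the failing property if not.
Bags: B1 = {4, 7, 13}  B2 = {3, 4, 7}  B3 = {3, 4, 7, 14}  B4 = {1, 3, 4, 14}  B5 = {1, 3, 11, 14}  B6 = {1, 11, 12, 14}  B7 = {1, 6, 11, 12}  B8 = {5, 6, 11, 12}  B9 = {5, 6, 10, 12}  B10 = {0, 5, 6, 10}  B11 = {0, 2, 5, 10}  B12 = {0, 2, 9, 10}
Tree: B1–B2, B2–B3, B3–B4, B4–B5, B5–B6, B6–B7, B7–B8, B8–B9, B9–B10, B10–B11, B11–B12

A tree decomposition must satisfy three properties: every vertex lies in some bag; for every edge, both endpoints lie together in some bag; and for every vertex, the bags containing it form a connected subtree. Here vertex 8 appears in no bag, so the decomposition is invalid.

No — vertex 8 appears in no bag.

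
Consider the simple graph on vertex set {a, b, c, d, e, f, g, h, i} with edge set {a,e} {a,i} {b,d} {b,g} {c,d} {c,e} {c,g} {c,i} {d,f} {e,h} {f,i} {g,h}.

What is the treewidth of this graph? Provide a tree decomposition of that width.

The largest bag has 4 vertices, giving width 3; this decomposition certifies tw(G) ≤ 3. For the lower bound: the 4 vertex sets {a,e,h}, {g}, {c}, {b,d,f,i} are disjoint, each induces a connected subgraph, and every pair is joined by at least one edge of G. Contracting each set to a single vertex therefore yields K_{4} as a minor, and since treewidth is minor-monotone, tw(G) ≥ tw(K_{4}) = 3. Therefore the treewidth is 3.

Treewidth 3.
One optimal decomposition is:
Bags: B1 = {a, e, g, h}  B2 = {a, c, e, g}  B3 = {a, c, g, i}  B4 = {b, c, g, i}  B5 = {b, c, d, i}  B6 = {b, d, f, i}
Tree: B1–B2, B2–B3, B3–B4, B4–B5, B5–B6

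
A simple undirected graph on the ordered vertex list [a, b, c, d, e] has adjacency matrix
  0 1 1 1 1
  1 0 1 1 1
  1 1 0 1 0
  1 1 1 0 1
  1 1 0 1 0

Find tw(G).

3

A width-3 tree decomposition is:
Bags: B1 = {a, b, d, e}  B2 = {a, b, c, d}
Tree: B1–B2
Each bag holds 4 vertices, so the decomposition has width 3, which upper-bounds the treewidth. Conversely, {a, b, d, e} is a clique of size 4, and the vertices of any clique must share a bag in every tree decomposition; so some bag has ≥ 4 vertices and tw(G) ≥ 3. The upper and lower bounds meet at 3, so that is the treewidth.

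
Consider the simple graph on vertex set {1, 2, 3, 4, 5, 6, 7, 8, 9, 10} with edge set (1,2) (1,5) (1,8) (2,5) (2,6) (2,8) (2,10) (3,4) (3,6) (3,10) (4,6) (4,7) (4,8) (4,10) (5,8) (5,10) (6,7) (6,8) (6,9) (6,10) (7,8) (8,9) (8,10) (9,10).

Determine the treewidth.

A width-3 tree decomposition is:
Bags: B1 = {2, 6, 8, 10}  B2 = {4, 6, 8, 10}  B3 = {2, 5, 8, 10}  B4 = {6, 8, 9, 10}  B5 = {1, 2, 5, 8}  B6 = {4, 6, 7, 8}  B7 = {3, 4, 6, 10}
Tree: B1–B2, B1–B3, B1–B4, B3–B5, B2–B6, B2–B7
Each bag holds 4 vertices, so the decomposition has width 3, which upper-bounds the treewidth. For the lower bound, the 4 vertices {1, 2, 5, 8} are pairwise adjacent, and any tree decomposition puts a clique entirely inside one bag — forcing width ≥ 3. Combining the bounds, tw(G) = 3.

3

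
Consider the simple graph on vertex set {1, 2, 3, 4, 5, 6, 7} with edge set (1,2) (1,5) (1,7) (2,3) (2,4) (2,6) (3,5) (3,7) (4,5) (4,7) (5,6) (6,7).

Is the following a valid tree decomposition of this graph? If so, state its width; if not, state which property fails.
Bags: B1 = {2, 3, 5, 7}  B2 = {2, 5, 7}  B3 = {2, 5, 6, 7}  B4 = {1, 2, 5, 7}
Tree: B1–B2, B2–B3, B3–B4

A tree decomposition must satisfy three properties: every vertex lies in some bag; for every edge, both endpoints lie together in some bag; and for every vertex, the bags containing it form a connected subtree. Here vertex 4 appears in no bag, so the decomposition is invalid.

No — vertex 4 appears in no bag.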